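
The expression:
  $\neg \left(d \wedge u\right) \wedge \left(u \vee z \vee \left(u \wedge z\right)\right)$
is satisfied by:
  {z: True, d: False, u: False}
  {u: True, z: True, d: False}
  {u: True, z: False, d: False}
  {d: True, z: True, u: False}


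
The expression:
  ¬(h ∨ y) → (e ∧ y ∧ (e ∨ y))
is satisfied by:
  {y: True, h: True}
  {y: True, h: False}
  {h: True, y: False}


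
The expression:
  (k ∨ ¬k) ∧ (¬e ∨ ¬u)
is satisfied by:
  {u: False, e: False}
  {e: True, u: False}
  {u: True, e: False}


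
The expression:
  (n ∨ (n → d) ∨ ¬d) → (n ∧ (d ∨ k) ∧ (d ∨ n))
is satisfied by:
  {n: True, d: True, k: True}
  {n: True, d: True, k: False}
  {n: True, k: True, d: False}


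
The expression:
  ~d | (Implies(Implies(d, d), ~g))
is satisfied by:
  {g: False, d: False}
  {d: True, g: False}
  {g: True, d: False}


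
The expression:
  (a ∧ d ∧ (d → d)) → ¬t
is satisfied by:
  {t: False, d: False, a: False}
  {a: True, t: False, d: False}
  {d: True, t: False, a: False}
  {a: True, d: True, t: False}
  {t: True, a: False, d: False}
  {a: True, t: True, d: False}
  {d: True, t: True, a: False}


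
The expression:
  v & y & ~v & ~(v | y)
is never true.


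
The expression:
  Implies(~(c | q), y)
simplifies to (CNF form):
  c | q | y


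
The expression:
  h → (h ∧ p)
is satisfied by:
  {p: True, h: False}
  {h: False, p: False}
  {h: True, p: True}


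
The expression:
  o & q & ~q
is never true.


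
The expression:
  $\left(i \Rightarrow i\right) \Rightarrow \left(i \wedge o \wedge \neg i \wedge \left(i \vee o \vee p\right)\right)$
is never true.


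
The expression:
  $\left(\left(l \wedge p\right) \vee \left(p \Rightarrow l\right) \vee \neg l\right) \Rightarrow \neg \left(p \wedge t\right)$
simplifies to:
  $\neg p \vee \neg t$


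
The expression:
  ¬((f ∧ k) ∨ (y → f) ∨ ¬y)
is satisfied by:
  {y: True, f: False}


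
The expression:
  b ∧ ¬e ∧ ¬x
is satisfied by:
  {b: True, x: False, e: False}


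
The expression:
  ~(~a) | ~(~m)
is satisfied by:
  {a: True, m: True}
  {a: True, m: False}
  {m: True, a: False}


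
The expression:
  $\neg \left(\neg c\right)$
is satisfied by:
  {c: True}


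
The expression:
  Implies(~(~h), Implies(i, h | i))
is always true.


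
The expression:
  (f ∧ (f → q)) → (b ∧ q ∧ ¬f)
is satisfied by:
  {q: False, f: False}
  {f: True, q: False}
  {q: True, f: False}


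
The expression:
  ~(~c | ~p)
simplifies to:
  c & p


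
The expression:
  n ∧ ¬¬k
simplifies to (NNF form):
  k ∧ n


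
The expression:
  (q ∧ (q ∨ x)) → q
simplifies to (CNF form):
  True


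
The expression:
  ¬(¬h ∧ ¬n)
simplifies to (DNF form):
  h ∨ n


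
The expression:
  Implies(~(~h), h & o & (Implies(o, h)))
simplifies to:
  o | ~h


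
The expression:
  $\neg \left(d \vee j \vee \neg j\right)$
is never true.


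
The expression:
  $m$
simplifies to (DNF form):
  $m$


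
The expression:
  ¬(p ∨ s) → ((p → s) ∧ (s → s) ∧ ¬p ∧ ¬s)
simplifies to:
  True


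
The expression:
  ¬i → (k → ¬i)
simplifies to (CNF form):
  True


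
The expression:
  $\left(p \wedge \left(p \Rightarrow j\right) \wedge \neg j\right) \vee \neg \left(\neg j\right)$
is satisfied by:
  {j: True}


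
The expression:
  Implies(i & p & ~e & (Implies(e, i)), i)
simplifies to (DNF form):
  True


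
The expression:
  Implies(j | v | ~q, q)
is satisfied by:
  {q: True}


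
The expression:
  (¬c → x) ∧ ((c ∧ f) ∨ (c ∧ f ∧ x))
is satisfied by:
  {c: True, f: True}


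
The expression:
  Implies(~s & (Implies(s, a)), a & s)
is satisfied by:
  {s: True}


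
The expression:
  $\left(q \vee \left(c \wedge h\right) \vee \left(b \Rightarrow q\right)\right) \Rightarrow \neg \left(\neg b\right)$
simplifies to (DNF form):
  $b$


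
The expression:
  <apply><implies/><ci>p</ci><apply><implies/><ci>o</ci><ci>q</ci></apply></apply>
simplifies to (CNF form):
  <apply><or/><ci>q</ci><apply><not/><ci>o</ci></apply><apply><not/><ci>p</ci></apply></apply>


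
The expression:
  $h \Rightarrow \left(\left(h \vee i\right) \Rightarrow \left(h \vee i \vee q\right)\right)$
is always true.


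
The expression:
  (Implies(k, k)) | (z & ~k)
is always true.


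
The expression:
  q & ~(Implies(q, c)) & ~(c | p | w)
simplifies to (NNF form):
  q & ~c & ~p & ~w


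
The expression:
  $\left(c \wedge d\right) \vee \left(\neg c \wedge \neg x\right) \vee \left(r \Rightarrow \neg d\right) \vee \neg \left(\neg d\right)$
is always true.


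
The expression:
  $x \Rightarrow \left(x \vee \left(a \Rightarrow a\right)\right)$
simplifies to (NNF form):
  $\text{True}$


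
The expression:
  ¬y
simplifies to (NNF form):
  ¬y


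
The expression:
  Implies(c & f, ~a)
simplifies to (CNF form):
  ~a | ~c | ~f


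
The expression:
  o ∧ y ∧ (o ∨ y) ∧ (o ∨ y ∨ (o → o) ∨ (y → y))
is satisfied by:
  {o: True, y: True}


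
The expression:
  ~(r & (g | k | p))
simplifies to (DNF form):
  ~r | (~g & ~k & ~p)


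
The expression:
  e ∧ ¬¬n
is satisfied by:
  {e: True, n: True}


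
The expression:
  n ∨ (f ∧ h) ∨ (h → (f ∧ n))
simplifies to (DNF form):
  f ∨ n ∨ ¬h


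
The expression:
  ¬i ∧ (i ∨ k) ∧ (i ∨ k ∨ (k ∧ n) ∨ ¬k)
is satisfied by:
  {k: True, i: False}


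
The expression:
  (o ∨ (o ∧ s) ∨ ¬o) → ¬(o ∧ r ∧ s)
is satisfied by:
  {s: False, o: False, r: False}
  {r: True, s: False, o: False}
  {o: True, s: False, r: False}
  {r: True, o: True, s: False}
  {s: True, r: False, o: False}
  {r: True, s: True, o: False}
  {o: True, s: True, r: False}


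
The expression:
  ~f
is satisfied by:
  {f: False}


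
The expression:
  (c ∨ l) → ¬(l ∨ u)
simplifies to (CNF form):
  ¬l ∧ (¬c ∨ ¬u)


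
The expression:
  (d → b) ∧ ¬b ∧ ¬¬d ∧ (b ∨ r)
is never true.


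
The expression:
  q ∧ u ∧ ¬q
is never true.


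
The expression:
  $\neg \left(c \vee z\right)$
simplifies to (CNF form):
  $\neg c \wedge \neg z$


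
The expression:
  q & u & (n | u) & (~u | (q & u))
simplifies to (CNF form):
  q & u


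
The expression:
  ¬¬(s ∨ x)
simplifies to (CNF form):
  s ∨ x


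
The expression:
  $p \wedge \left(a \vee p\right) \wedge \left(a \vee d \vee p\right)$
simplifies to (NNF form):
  $p$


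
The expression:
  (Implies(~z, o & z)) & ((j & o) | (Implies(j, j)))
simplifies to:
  z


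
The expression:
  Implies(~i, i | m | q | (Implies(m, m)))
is always true.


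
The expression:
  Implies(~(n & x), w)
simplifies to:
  w | (n & x)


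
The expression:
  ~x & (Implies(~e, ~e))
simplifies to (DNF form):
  ~x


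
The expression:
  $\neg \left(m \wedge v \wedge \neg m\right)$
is always true.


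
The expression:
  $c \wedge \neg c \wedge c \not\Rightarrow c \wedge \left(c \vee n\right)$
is never true.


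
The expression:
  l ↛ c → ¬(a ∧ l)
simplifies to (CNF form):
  c ∨ ¬a ∨ ¬l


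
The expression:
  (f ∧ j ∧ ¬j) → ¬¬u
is always true.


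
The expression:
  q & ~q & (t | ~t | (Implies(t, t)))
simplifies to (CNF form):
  False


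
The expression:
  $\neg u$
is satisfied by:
  {u: False}


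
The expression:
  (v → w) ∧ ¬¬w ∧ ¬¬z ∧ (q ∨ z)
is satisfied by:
  {z: True, w: True}


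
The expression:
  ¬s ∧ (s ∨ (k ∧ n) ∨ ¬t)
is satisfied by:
  {k: True, n: True, t: False, s: False}
  {k: True, n: False, t: False, s: False}
  {n: True, k: False, t: False, s: False}
  {k: False, n: False, t: False, s: False}
  {k: True, t: True, n: True, s: False}


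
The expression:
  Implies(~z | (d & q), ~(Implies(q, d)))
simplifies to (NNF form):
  (q & ~d) | (z & ~q)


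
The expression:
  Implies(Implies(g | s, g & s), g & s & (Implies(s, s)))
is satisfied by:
  {g: True, s: True}
  {g: True, s: False}
  {s: True, g: False}


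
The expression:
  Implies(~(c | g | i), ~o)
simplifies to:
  c | g | i | ~o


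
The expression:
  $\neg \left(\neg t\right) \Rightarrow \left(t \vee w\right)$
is always true.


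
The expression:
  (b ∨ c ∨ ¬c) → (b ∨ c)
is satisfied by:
  {b: True, c: True}
  {b: True, c: False}
  {c: True, b: False}


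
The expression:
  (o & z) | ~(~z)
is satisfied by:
  {z: True}


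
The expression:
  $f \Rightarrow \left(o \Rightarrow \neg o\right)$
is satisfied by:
  {o: False, f: False}
  {f: True, o: False}
  {o: True, f: False}


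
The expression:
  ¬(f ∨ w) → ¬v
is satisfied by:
  {w: True, f: True, v: False}
  {w: True, f: False, v: False}
  {f: True, w: False, v: False}
  {w: False, f: False, v: False}
  {w: True, v: True, f: True}
  {w: True, v: True, f: False}
  {v: True, f: True, w: False}


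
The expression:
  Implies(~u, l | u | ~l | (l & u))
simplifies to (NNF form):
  True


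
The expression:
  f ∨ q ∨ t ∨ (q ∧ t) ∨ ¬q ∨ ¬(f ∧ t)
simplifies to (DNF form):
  True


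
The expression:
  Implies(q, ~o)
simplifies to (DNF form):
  ~o | ~q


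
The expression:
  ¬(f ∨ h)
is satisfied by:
  {h: False, f: False}


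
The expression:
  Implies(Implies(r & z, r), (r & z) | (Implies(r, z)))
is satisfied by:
  {z: True, r: False}
  {r: False, z: False}
  {r: True, z: True}


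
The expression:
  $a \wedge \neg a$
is never true.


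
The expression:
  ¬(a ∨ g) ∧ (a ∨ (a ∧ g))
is never true.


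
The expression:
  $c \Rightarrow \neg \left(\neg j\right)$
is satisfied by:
  {j: True, c: False}
  {c: False, j: False}
  {c: True, j: True}


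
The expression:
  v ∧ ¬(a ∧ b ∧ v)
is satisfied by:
  {v: True, a: False, b: False}
  {b: True, v: True, a: False}
  {a: True, v: True, b: False}


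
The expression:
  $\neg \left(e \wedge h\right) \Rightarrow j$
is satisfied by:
  {e: True, j: True, h: True}
  {e: True, j: True, h: False}
  {j: True, h: True, e: False}
  {j: True, h: False, e: False}
  {e: True, h: True, j: False}


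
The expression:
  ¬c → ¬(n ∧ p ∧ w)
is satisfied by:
  {c: True, w: False, p: False, n: False}
  {n: False, w: False, c: False, p: False}
  {n: True, c: True, w: False, p: False}
  {n: True, w: False, c: False, p: False}
  {p: True, c: True, n: False, w: False}
  {p: True, n: False, w: False, c: False}
  {p: True, n: True, c: True, w: False}
  {p: True, n: True, w: False, c: False}
  {c: True, w: True, p: False, n: False}
  {w: True, p: False, c: False, n: False}
  {n: True, w: True, c: True, p: False}
  {n: True, w: True, p: False, c: False}
  {c: True, w: True, p: True, n: False}
  {w: True, p: True, n: False, c: False}
  {n: True, w: True, p: True, c: True}


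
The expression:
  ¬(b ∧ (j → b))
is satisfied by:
  {b: False}


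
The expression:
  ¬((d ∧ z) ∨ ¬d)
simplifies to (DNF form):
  d ∧ ¬z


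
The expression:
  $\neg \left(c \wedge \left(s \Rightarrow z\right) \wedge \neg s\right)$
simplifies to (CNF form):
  $s \vee \neg c$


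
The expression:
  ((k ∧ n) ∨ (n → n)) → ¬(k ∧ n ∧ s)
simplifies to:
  ¬k ∨ ¬n ∨ ¬s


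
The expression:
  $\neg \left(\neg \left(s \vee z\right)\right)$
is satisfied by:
  {z: True, s: True}
  {z: True, s: False}
  {s: True, z: False}


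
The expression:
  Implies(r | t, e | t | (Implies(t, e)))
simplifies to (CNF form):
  True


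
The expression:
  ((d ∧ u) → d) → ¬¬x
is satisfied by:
  {x: True}


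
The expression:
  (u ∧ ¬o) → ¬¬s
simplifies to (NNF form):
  o ∨ s ∨ ¬u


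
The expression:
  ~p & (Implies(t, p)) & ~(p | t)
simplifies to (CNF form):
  ~p & ~t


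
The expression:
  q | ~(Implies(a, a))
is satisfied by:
  {q: True}


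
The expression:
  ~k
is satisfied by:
  {k: False}


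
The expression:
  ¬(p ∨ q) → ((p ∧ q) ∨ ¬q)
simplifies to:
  True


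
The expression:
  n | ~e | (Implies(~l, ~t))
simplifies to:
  l | n | ~e | ~t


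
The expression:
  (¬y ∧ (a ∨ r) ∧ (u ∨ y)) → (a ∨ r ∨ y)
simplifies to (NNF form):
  True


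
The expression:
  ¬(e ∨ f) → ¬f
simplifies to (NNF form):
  True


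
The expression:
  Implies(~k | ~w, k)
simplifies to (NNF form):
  k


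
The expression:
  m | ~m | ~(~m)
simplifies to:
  True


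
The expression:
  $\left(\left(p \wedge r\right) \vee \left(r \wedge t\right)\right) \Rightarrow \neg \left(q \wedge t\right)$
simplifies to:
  $\neg q \vee \neg r \vee \neg t$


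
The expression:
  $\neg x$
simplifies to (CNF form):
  $\neg x$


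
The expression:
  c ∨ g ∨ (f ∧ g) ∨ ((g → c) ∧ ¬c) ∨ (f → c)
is always true.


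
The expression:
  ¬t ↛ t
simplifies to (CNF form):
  True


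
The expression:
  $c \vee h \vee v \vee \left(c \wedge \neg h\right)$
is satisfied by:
  {c: True, v: True, h: True}
  {c: True, v: True, h: False}
  {c: True, h: True, v: False}
  {c: True, h: False, v: False}
  {v: True, h: True, c: False}
  {v: True, h: False, c: False}
  {h: True, v: False, c: False}


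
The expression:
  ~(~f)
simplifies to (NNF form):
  f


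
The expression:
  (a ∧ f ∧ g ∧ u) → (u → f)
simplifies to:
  True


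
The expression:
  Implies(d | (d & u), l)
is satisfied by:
  {l: True, d: False}
  {d: False, l: False}
  {d: True, l: True}


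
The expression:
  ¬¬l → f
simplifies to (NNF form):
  f ∨ ¬l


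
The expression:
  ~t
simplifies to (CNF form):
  ~t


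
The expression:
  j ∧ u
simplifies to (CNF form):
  j ∧ u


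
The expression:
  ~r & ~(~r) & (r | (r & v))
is never true.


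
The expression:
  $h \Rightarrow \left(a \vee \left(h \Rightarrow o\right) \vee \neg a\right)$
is always true.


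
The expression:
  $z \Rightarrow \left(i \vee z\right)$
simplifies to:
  $\text{True}$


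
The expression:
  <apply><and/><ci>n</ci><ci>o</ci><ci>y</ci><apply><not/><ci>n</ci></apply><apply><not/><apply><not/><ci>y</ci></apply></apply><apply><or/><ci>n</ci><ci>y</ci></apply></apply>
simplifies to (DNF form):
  <false/>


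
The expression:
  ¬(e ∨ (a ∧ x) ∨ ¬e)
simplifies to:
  False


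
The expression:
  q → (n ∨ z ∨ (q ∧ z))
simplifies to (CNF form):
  n ∨ z ∨ ¬q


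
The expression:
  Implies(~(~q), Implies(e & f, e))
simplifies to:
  True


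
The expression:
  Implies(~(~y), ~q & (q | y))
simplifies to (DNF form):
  ~q | ~y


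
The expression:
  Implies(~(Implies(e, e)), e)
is always true.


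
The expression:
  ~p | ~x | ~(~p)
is always true.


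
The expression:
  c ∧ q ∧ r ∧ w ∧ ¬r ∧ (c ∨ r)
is never true.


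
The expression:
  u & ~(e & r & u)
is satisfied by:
  {u: True, e: False, r: False}
  {u: True, r: True, e: False}
  {u: True, e: True, r: False}


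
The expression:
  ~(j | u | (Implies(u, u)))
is never true.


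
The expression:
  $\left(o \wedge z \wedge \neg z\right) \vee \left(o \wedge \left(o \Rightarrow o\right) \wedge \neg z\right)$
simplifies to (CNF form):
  $o \wedge \neg z$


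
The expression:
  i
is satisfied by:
  {i: True}


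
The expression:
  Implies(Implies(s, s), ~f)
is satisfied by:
  {f: False}


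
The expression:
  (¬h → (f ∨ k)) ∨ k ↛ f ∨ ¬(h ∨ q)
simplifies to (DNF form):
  f ∨ h ∨ k ∨ ¬q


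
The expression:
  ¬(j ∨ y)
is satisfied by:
  {y: False, j: False}


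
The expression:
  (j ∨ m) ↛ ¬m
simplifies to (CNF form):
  m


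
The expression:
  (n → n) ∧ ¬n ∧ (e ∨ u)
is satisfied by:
  {e: True, u: True, n: False}
  {e: True, n: False, u: False}
  {u: True, n: False, e: False}


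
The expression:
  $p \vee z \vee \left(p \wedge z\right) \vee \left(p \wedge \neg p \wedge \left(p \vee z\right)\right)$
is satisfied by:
  {z: True, p: True}
  {z: True, p: False}
  {p: True, z: False}


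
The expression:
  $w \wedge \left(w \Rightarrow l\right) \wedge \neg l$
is never true.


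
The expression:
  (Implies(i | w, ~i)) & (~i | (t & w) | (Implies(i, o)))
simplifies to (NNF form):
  ~i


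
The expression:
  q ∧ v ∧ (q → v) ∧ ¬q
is never true.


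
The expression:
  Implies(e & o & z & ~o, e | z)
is always true.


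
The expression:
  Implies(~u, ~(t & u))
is always true.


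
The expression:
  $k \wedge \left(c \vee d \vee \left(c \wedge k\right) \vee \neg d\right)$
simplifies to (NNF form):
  $k$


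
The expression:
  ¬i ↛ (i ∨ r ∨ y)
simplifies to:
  ¬i ∧ ¬r ∧ ¬y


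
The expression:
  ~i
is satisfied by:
  {i: False}


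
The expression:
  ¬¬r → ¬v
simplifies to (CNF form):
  ¬r ∨ ¬v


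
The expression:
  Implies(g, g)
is always true.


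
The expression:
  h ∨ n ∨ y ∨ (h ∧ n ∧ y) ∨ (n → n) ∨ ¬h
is always true.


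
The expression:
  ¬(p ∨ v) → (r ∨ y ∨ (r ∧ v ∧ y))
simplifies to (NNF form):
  p ∨ r ∨ v ∨ y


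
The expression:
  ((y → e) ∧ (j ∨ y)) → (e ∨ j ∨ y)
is always true.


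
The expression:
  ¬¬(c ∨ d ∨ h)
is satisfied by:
  {d: True, c: True, h: True}
  {d: True, c: True, h: False}
  {d: True, h: True, c: False}
  {d: True, h: False, c: False}
  {c: True, h: True, d: False}
  {c: True, h: False, d: False}
  {h: True, c: False, d: False}


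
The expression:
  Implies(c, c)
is always true.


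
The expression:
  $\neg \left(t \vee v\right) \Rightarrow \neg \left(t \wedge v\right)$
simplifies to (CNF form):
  $\text{True}$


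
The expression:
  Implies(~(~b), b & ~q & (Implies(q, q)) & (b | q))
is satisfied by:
  {q: False, b: False}
  {b: True, q: False}
  {q: True, b: False}


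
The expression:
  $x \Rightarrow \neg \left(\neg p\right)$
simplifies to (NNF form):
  $p \vee \neg x$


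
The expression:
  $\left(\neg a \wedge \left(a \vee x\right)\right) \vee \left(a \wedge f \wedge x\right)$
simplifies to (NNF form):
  $x \wedge \left(f \vee \neg a\right)$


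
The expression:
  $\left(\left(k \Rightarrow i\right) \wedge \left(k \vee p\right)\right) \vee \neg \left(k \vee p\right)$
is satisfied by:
  {i: True, k: False}
  {k: False, i: False}
  {k: True, i: True}


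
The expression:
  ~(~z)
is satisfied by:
  {z: True}


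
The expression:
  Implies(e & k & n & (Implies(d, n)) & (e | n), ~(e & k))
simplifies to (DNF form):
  ~e | ~k | ~n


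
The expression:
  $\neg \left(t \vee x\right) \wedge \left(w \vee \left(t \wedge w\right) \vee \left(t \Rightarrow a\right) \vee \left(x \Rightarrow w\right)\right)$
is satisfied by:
  {x: False, t: False}


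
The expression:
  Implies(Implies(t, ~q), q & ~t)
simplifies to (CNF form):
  q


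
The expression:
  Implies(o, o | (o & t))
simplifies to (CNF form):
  True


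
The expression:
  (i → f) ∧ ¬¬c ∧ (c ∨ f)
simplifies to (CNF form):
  c ∧ (f ∨ ¬i)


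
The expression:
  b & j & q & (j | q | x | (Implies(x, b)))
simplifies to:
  b & j & q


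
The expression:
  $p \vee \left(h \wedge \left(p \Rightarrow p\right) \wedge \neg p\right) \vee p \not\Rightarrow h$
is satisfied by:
  {p: True, h: True}
  {p: True, h: False}
  {h: True, p: False}


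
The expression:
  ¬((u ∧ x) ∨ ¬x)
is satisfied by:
  {x: True, u: False}


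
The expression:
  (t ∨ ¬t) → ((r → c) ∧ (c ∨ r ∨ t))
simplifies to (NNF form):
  c ∨ (t ∧ ¬r)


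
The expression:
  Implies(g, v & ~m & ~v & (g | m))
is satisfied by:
  {g: False}


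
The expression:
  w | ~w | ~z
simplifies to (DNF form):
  True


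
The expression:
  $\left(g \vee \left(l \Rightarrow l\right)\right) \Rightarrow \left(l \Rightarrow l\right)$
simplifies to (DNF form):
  $\text{True}$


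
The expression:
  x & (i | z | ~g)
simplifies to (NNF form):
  x & (i | z | ~g)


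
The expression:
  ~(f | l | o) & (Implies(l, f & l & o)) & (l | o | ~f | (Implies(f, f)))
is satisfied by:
  {o: False, l: False, f: False}


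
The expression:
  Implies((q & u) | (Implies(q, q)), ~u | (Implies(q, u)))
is always true.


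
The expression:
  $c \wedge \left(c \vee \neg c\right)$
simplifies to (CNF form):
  $c$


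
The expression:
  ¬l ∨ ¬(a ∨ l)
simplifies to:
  ¬l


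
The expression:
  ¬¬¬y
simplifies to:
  ¬y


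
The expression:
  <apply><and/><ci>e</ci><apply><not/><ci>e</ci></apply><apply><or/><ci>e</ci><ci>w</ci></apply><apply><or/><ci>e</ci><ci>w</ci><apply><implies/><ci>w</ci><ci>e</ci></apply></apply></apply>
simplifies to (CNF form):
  <false/>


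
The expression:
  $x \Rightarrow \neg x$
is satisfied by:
  {x: False}


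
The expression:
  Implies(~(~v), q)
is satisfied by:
  {q: True, v: False}
  {v: False, q: False}
  {v: True, q: True}


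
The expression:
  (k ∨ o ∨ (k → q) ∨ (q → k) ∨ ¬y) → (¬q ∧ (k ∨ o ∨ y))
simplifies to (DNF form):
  (k ∧ ¬q) ∨ (o ∧ ¬q) ∨ (y ∧ ¬q)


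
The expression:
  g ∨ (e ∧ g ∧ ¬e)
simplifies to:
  g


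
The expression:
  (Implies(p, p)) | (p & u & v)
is always true.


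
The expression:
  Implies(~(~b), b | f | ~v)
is always true.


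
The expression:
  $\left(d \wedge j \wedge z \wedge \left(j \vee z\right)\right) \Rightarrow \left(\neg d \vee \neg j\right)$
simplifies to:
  $\neg d \vee \neg j \vee \neg z$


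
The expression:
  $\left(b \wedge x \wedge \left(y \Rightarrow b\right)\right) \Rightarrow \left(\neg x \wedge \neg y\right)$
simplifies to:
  $\neg b \vee \neg x$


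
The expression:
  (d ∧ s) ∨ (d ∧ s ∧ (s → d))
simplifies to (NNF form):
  d ∧ s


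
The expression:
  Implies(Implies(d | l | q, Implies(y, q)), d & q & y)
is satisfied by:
  {d: True, y: True, l: True, q: False}
  {d: True, y: True, l: False, q: False}
  {d: True, q: True, y: True, l: True}
  {d: True, q: True, y: True, l: False}
  {y: True, l: True, q: False, d: False}


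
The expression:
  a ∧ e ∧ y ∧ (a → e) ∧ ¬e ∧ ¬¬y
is never true.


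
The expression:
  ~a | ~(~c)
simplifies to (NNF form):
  c | ~a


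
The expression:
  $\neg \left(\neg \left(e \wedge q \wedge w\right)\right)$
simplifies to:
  $e \wedge q \wedge w$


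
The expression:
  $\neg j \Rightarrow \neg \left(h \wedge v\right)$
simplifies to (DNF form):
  $j \vee \neg h \vee \neg v$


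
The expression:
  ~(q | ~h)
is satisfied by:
  {h: True, q: False}


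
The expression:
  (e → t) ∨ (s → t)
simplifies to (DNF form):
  t ∨ ¬e ∨ ¬s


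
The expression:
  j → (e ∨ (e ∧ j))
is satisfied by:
  {e: True, j: False}
  {j: False, e: False}
  {j: True, e: True}


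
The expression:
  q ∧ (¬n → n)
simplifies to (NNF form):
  n ∧ q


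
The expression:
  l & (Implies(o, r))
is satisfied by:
  {r: True, l: True, o: False}
  {l: True, o: False, r: False}
  {r: True, o: True, l: True}


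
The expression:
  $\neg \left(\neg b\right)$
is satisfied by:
  {b: True}


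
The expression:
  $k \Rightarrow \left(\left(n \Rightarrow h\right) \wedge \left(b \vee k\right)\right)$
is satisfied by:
  {h: True, k: False, n: False}
  {k: False, n: False, h: False}
  {h: True, n: True, k: False}
  {n: True, k: False, h: False}
  {h: True, k: True, n: False}
  {k: True, h: False, n: False}
  {h: True, n: True, k: True}


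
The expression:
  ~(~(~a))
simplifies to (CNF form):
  ~a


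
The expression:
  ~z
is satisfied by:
  {z: False}


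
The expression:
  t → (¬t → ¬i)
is always true.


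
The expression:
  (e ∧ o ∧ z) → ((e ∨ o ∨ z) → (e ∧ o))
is always true.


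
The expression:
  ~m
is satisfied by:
  {m: False}


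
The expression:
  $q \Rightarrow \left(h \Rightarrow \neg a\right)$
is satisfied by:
  {h: False, q: False, a: False}
  {a: True, h: False, q: False}
  {q: True, h: False, a: False}
  {a: True, q: True, h: False}
  {h: True, a: False, q: False}
  {a: True, h: True, q: False}
  {q: True, h: True, a: False}


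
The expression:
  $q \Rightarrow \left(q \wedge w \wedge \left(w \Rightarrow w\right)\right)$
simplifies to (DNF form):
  $w \vee \neg q$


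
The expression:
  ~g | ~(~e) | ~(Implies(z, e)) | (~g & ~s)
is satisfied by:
  {z: True, e: True, g: False}
  {z: True, g: False, e: False}
  {e: True, g: False, z: False}
  {e: False, g: False, z: False}
  {z: True, e: True, g: True}
  {z: True, g: True, e: False}
  {e: True, g: True, z: False}


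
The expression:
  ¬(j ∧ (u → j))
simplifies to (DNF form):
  ¬j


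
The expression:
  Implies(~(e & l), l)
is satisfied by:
  {l: True}


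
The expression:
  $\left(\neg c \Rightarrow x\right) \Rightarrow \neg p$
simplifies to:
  $\left(\neg c \wedge \neg x\right) \vee \neg p$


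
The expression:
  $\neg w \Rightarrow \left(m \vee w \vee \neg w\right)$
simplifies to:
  $\text{True}$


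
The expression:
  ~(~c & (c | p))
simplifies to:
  c | ~p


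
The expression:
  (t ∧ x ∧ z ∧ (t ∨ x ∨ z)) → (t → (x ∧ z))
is always true.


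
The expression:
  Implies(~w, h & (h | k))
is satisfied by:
  {h: True, w: True}
  {h: True, w: False}
  {w: True, h: False}


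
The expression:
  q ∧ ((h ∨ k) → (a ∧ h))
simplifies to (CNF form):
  q ∧ (a ∨ ¬h) ∧ (h ∨ ¬k)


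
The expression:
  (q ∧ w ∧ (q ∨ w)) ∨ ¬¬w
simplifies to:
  w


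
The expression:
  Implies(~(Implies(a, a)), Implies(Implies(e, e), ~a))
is always true.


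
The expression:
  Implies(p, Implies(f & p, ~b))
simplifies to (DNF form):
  ~b | ~f | ~p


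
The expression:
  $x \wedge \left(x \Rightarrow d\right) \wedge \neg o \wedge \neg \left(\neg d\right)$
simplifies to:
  $d \wedge x \wedge \neg o$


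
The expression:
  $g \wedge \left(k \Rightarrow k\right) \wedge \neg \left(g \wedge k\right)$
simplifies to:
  $g \wedge \neg k$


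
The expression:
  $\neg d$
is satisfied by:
  {d: False}


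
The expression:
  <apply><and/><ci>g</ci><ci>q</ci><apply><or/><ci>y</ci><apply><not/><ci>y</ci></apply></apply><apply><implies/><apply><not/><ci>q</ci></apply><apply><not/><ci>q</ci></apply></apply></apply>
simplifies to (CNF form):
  <apply><and/><ci>g</ci><ci>q</ci></apply>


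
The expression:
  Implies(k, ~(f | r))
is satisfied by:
  {f: False, k: False, r: False}
  {r: True, f: False, k: False}
  {f: True, r: False, k: False}
  {r: True, f: True, k: False}
  {k: True, r: False, f: False}


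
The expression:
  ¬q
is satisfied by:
  {q: False}


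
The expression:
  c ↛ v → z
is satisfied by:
  {z: True, v: True, c: False}
  {z: True, c: False, v: False}
  {v: True, c: False, z: False}
  {v: False, c: False, z: False}
  {z: True, v: True, c: True}
  {z: True, c: True, v: False}
  {v: True, c: True, z: False}


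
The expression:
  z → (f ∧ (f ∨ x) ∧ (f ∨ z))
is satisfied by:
  {f: True, z: False}
  {z: False, f: False}
  {z: True, f: True}


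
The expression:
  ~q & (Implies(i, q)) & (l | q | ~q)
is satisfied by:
  {q: False, i: False}


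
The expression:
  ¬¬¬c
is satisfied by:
  {c: False}


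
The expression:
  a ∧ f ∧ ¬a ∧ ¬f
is never true.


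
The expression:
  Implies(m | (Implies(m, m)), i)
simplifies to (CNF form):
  i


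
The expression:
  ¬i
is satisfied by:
  {i: False}


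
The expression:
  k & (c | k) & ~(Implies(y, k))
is never true.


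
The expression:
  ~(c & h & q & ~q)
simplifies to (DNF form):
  True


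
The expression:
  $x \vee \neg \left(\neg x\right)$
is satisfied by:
  {x: True}


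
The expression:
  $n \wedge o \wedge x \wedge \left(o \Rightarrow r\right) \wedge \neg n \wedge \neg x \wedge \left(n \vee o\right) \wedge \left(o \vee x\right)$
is never true.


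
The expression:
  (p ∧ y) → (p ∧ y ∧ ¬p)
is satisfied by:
  {p: False, y: False}
  {y: True, p: False}
  {p: True, y: False}


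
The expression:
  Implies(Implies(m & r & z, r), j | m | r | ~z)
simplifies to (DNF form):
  j | m | r | ~z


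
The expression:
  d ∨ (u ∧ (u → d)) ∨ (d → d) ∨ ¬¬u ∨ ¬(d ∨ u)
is always true.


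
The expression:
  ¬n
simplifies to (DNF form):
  ¬n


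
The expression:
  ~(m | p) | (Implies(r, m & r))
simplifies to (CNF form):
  m | ~p | ~r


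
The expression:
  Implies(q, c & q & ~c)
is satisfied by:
  {q: False}


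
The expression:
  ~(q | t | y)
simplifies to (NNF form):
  ~q & ~t & ~y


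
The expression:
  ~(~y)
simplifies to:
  y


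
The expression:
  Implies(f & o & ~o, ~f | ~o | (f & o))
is always true.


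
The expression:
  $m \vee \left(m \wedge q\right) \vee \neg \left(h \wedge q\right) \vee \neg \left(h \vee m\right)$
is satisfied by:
  {m: True, h: False, q: False}
  {h: False, q: False, m: False}
  {m: True, q: True, h: False}
  {q: True, h: False, m: False}
  {m: True, h: True, q: False}
  {h: True, m: False, q: False}
  {m: True, q: True, h: True}


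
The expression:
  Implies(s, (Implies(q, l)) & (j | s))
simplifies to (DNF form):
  l | ~q | ~s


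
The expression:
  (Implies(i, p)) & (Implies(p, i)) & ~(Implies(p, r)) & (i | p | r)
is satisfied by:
  {i: True, p: True, r: False}


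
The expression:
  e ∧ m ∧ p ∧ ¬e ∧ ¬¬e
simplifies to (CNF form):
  False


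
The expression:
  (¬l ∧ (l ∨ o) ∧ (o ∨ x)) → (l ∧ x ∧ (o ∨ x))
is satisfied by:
  {l: True, o: False}
  {o: False, l: False}
  {o: True, l: True}


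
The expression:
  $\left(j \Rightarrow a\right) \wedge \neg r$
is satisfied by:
  {a: True, r: False, j: False}
  {a: False, r: False, j: False}
  {j: True, a: True, r: False}


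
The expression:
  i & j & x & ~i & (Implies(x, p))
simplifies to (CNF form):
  False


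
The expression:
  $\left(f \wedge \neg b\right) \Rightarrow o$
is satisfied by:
  {b: True, o: True, f: False}
  {b: True, o: False, f: False}
  {o: True, b: False, f: False}
  {b: False, o: False, f: False}
  {f: True, b: True, o: True}
  {f: True, b: True, o: False}
  {f: True, o: True, b: False}


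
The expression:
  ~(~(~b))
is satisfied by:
  {b: False}


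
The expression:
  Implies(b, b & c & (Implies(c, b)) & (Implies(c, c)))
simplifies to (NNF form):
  c | ~b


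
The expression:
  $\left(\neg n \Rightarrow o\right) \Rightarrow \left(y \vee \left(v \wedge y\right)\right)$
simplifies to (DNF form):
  $y \vee \left(\neg n \wedge \neg o\right)$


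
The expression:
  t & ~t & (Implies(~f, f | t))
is never true.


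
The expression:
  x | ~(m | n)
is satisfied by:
  {x: True, n: False, m: False}
  {x: True, m: True, n: False}
  {x: True, n: True, m: False}
  {x: True, m: True, n: True}
  {m: False, n: False, x: False}


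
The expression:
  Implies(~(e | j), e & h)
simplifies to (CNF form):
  e | j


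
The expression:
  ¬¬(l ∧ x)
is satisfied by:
  {x: True, l: True}


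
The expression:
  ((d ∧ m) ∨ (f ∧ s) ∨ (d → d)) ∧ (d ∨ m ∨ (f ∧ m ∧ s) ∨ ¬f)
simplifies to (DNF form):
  d ∨ m ∨ ¬f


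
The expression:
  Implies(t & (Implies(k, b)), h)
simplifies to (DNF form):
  h | ~t | (k & ~b)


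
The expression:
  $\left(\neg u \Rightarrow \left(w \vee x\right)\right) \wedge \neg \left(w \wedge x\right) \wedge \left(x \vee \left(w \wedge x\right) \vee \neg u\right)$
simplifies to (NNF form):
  $\left(w \vee x\right) \wedge \left(x \vee \neg u\right) \wedge \left(\neg w \vee \neg x\right)$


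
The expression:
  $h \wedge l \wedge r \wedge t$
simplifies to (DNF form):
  $h \wedge l \wedge r \wedge t$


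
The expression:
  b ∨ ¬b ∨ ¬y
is always true.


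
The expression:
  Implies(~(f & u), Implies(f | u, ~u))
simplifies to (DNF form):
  f | ~u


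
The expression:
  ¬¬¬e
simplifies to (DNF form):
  ¬e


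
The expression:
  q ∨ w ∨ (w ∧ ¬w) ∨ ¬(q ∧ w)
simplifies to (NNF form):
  True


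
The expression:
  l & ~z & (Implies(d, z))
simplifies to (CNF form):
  l & ~d & ~z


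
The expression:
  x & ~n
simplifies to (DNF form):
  x & ~n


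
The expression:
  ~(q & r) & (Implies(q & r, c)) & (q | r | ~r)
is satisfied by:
  {q: False, r: False}
  {r: True, q: False}
  {q: True, r: False}


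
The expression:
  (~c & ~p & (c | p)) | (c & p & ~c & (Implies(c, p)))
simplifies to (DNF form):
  False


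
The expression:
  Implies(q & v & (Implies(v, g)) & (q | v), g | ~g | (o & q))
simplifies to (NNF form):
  True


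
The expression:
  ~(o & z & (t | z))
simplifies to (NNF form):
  ~o | ~z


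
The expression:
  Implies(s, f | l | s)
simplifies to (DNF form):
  True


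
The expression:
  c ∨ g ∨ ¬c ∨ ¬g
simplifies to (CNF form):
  True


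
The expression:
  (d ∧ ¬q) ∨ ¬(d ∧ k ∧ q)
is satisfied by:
  {k: False, q: False, d: False}
  {d: True, k: False, q: False}
  {q: True, k: False, d: False}
  {d: True, q: True, k: False}
  {k: True, d: False, q: False}
  {d: True, k: True, q: False}
  {q: True, k: True, d: False}


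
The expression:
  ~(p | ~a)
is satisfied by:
  {a: True, p: False}


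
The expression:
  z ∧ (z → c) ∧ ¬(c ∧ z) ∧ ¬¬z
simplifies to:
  False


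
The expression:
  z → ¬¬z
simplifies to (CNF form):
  True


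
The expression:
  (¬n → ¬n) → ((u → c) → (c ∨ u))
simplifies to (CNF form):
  c ∨ u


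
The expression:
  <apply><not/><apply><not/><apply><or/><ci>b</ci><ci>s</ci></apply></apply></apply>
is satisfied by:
  {b: True, s: True}
  {b: True, s: False}
  {s: True, b: False}


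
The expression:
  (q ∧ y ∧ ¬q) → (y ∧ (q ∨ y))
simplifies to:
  True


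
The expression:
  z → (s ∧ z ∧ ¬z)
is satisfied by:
  {z: False}


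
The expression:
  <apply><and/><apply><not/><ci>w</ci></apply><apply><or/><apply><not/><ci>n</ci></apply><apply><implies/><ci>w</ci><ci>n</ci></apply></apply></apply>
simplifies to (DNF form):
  <apply><not/><ci>w</ci></apply>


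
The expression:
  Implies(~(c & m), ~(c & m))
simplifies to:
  True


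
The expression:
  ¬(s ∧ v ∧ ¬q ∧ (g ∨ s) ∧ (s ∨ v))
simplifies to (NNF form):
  q ∨ ¬s ∨ ¬v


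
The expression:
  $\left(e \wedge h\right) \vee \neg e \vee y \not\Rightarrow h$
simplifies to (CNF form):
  $h \vee y \vee \neg e$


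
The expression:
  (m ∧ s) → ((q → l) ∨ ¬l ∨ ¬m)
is always true.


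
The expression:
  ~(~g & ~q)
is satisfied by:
  {q: True, g: True}
  {q: True, g: False}
  {g: True, q: False}


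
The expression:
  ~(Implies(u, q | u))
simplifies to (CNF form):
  False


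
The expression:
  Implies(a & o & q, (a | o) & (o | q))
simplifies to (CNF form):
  True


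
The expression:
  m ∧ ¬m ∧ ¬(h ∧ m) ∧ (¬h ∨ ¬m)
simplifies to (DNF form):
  False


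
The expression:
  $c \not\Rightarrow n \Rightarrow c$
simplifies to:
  $\text{True}$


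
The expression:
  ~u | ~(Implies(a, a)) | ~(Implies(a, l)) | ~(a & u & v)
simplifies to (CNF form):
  ~a | ~l | ~u | ~v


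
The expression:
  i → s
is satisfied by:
  {s: True, i: False}
  {i: False, s: False}
  {i: True, s: True}


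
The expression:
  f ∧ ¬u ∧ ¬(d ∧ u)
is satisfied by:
  {f: True, u: False}


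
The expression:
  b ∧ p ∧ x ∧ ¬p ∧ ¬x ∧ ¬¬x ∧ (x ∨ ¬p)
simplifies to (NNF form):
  False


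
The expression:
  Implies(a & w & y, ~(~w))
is always true.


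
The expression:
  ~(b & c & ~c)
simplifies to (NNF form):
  True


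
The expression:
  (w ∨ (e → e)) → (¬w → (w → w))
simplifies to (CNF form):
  True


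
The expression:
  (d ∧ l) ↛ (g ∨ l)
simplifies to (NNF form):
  False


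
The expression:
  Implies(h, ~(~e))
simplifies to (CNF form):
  e | ~h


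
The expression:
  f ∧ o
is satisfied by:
  {f: True, o: True}


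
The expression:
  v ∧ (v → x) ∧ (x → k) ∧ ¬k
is never true.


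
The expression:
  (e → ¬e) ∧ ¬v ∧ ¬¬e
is never true.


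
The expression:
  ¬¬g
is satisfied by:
  {g: True}


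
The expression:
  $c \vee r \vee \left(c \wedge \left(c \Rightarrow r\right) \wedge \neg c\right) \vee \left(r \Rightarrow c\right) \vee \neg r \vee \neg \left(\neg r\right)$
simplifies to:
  $\text{True}$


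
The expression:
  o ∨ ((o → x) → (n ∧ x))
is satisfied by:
  {n: True, o: True, x: True}
  {n: True, o: True, x: False}
  {o: True, x: True, n: False}
  {o: True, x: False, n: False}
  {n: True, x: True, o: False}


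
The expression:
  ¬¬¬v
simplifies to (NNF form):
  ¬v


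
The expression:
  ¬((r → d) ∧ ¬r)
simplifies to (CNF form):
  r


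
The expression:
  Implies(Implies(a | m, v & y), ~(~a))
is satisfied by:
  {a: True, m: True, v: False, y: False}
  {a: True, y: True, m: True, v: False}
  {a: True, m: True, v: True, y: False}
  {a: True, y: True, m: True, v: True}
  {a: True, v: False, m: False, y: False}
  {a: True, y: True, v: False, m: False}
  {a: True, v: True, m: False, y: False}
  {a: True, y: True, v: True, m: False}
  {m: True, y: False, v: False, a: False}
  {y: True, m: True, v: False, a: False}
  {m: True, v: True, y: False, a: False}


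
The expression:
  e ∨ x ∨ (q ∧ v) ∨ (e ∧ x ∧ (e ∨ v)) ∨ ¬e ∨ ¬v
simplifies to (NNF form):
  True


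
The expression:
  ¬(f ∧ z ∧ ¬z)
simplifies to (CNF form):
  True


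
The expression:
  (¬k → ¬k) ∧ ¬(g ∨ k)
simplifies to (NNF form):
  ¬g ∧ ¬k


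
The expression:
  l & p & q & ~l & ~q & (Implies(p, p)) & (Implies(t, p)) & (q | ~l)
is never true.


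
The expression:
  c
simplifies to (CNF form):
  c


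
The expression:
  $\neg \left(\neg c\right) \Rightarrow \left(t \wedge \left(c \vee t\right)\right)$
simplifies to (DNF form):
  $t \vee \neg c$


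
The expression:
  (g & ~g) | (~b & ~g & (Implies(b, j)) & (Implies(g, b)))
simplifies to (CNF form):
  ~b & ~g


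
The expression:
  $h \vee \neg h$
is always true.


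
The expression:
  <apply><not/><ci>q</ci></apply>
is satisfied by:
  {q: False}


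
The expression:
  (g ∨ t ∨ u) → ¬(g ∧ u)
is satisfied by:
  {g: False, u: False}
  {u: True, g: False}
  {g: True, u: False}
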